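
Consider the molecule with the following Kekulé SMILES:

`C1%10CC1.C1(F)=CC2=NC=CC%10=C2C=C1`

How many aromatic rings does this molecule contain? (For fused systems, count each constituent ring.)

2

The SMILES encodes a three-membered saturated carbon ring; two fused six-membered rings, each with three alternating double bonds; one ring is all carbon and the other has one ring nitrogen.
The 3-membered ring has only sp³ atoms, so it is not fully conjugated — not aromatic (cyclopropane).
The fused 6/6-membered bicyclic (with one nitrogen) is a single π system with 10 sp² atoms and 10 π electrons from ring double bonds. 10 = 4(2)+2, so the system is aromatic and both rings count as aromatic (quinoline).
2 of the 3 rings are aromatic. Total: 2.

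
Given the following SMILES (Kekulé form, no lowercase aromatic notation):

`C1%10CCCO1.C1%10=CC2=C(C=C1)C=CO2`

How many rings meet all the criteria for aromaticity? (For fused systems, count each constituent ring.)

2

The SMILES encodes a five-membered saturated ring of four carbons and one oxygen; a six-membered carbon ring with three alternating C=C double bonds, fused to a five-membered ring containing one oxygen and two C=C double bonds.
The 5-membered ring with one oxygen has only sp³ atoms, so it is not fully conjugated — not aromatic (tetrahydrofuran).
The fused 6/5-membered bicyclic (with one oxygen) is a single π system with 9 sp² atoms and 10 π electrons from ring double bonds plus a heteroatom lone pair. 10 = 4(2)+2, so the system is aromatic and both rings count as aromatic (benzofuran).
2 of the 3 rings are aromatic. Total: 2.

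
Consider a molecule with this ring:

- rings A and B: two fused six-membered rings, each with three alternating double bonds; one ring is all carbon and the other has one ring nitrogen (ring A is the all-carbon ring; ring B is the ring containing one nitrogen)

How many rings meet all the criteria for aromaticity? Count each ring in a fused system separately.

Rings A and B form a fused bicyclic system (with one nitrogen) with 10 sp² atoms and 10 π electrons from ring double bonds. 10 = 4(2)+2, so the system is aromatic and both rings count as aromatic (quinoline).
Aromatic: A, B. Total: 2.

2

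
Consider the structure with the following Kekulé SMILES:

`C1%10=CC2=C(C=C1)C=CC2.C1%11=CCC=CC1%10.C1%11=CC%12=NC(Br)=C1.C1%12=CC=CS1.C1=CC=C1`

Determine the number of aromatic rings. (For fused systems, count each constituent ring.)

3

The SMILES encodes a six-membered carbon ring with three alternating C=C double bonds, fused to a five-membered carbon ring containing one C=C double bond and one sp³ carbon; a six-membered carbon ring with two isolated C=C double bonds and two sp³ carbons; a six-membered ring of five carbons and one nitrogen with three alternating double bonds; a five-membered ring of four carbons and one sulfur, with two C=C double bonds; a four-membered carbon ring with two alternating C=C double bonds.
The 6-membered ring is planar and fully conjugated; 3 ring double bonds give 6 π electrons. 6 = 4(1)+2, so it is aromatic (benzene ring).
The 5-membered ring has one sp³ carbon, so it is not fully conjugated — not aromatic (cyclopentene ring).
The second 6-membered ring has two sp³ carbons, so it is not fully conjugated — not aromatic (1,4-cyclohexadiene).
The 6-membered ring with one nitrogen is fully conjugated (every ring atom contributes a p orbital); 3 ring double bonds give 6 π electrons. That satisfies 4n+2 with n=1, so it is aromatic (pyridine).
The 5-membered ring with one sulfur is planar and fully conjugated; 2 ring double bonds (4 π electrons) plus a heteroatom lone pair (2) give 6 π electrons. That satisfies 4n+2 with n=1, so it is aromatic (thiophene).
The 4-membered ring has only sp² ring atoms; a planar conformation would have a fully conjugated π system of 4 electrons. But 4 = 4(1), which is 4n not 4n+2, so it is not aromatic (cyclobutadiene) — cyclobutadiene is antiaromatic and distorts to a rectangle.
3 of the 6 rings are aromatic. Total: 3.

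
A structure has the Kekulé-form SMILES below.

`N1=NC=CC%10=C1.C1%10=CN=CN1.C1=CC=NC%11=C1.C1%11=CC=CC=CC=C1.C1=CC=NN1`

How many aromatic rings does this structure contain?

4

The SMILES encodes a six-membered ring with two adjacent nitrogens and three alternating double bonds; a five-membered ring with nitrogens at positions 1 and 3 (one bearing H, one in a C=N bond) and two double bonds; a six-membered ring of five carbons and one nitrogen with three alternating double bonds; an eight-membered carbon ring with four alternating C=C double bonds; a five-membered ring with two adjacent nitrogens (one bearing H, one in a double bond) and two double bonds.
The 6-membered ring with two nitrogens (1,2) has a continuous p-orbital overlap around the ring; 3 ring double bonds give 6 π electrons. 6 = 4(1)+2, so it is aromatic (pyridazine).
The 5-membered ring with two nitrogens (one N–H, one =N–) has a continuous p-orbital overlap around the ring; 2 ring double bonds (4 π electrons) plus a heteroatom lone pair (2) give 6 π electrons. 6 = 4(1)+2, so it is aromatic (imidazole).
The 6-membered ring with one nitrogen is planar and fully conjugated; 3 ring double bonds give 6 π electrons. That satisfies 4n+2 with n=1, so it is aromatic (pyridine).
The 8-membered ring has only sp² ring atoms; a planar conformation would have a fully conjugated π system of 8 electrons. But 8 = 4(2), which is 4n not 4n+2, so it is not aromatic (cyclooctatetraene) — cyclooctatetraene distorts into a non-planar tub to avoid antiaromaticity.
The 5-membered ring with two adjacent nitrogens (one N–H, one =N–) is fully conjugated (every ring atom contributes a p orbital); 2 ring double bonds (4 π electrons) plus a heteroatom lone pair (2) give 6 π electrons. That satisfies 4n+2 with n=1, so it is aromatic (pyrazole).
4 of the 5 rings are aromatic. Total: 4.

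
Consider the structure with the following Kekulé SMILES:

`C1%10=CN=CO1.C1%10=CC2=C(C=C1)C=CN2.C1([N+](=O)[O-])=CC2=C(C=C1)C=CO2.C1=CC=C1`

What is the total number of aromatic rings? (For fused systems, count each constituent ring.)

5

The SMILES encodes a five-membered ring with an oxygen at position 1 and a nitrogen at position 3 (in a C=N bond), with two double bonds; a six-membered carbon ring with three alternating C=C double bonds, fused to a five-membered ring containing one N–H nitrogen and two C=C double bonds; a six-membered carbon ring with three alternating C=C double bonds, fused to a five-membered ring containing one oxygen and two C=C double bonds; a four-membered carbon ring with two alternating C=C double bonds.
The 5-membered ring with one oxygen and one =N– has a continuous p-orbital overlap around the ring; 2 ring double bonds (4 π electrons) plus a heteroatom lone pair (2) give 6 π electrons. That satisfies 4n+2 with n=1, so it is aromatic (oxazole).
The fused 6/5-membered bicyclic (with one N–H) is a single π system with 9 sp² atoms and 10 π electrons from ring double bonds plus a heteroatom lone pair. 10 = 4(2)+2, so the system is aromatic and both rings count as aromatic (indole).
The fused 6/5-membered bicyclic (with one oxygen) is a single π system with 9 sp² atoms and 10 π electrons from ring double bonds plus a heteroatom lone pair. 10 = 4(2)+2, so the system is aromatic and both rings count as aromatic (benzofuran).
The 4-membered ring has only sp² ring atoms; a planar conformation would have a fully conjugated π system of 4 electrons. But 4 = 4(1), which is 4n not 4n+2, so it is not aromatic (cyclobutadiene) — cyclobutadiene is antiaromatic and distorts to a rectangle.
5 of the 6 rings are aromatic. Total: 5.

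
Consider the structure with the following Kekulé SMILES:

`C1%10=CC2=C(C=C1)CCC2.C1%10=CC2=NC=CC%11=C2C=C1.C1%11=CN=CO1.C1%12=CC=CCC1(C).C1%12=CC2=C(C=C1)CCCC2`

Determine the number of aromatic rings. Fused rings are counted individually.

5

The SMILES encodes a six-membered carbon ring with three alternating C=C double bonds, fused to a saturated five-membered carbon ring; two fused six-membered rings, each with three alternating double bonds; one ring is all carbon and the other has one ring nitrogen; a five-membered ring with an oxygen at position 1 and a nitrogen at position 3 (in a C=N bond), with two double bonds; a six-membered carbon ring with two conjugated C=C double bonds and two sp³ carbons; a six-membered carbon ring with three alternating C=C double bonds, fused to a saturated six-membered carbon ring.
The 6-membered ring has a continuous p-orbital overlap around the ring; 3 ring double bonds give 6 π electrons. Since 6 = 4n+2 (n=1), it is aromatic (benzene ring).
The 5-membered ring has three sp³ carbons, so it is not fully conjugated — not aromatic (cyclopentane ring).
The fused 6/6-membered bicyclic (with one nitrogen) is a single π system with 10 sp² atoms and 10 π electrons from ring double bonds. 10 = 4(2)+2, so the system is aromatic and both rings count as aromatic (quinoline).
The 5-membered ring with one oxygen and one =N– is planar and fully conjugated; 2 ring double bonds (4 π electrons) plus a heteroatom lone pair (2) give 6 π electrons. That satisfies 4n+2 with n=1, so it is aromatic (oxazole).
The second 6-membered ring has two sp³ carbons, so it is not fully conjugated — not aromatic (1,3-cyclohexadiene).
The third 6-membered ring is fully conjugated (every ring atom contributes a p orbital); 3 ring double bonds give 6 π electrons. 6 = 4(1)+2, so it is aromatic (benzene ring).
The fourth 6-membered ring has four sp³ carbons, so it is not fully conjugated — not aromatic (cyclohexane ring).
5 of the 8 rings are aromatic. Total: 5.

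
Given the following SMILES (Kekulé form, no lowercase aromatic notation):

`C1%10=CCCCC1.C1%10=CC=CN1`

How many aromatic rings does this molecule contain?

The SMILES encodes a six-membered carbon ring with one C=C double bond; a five-membered ring of four carbons and one nitrogen bearing a hydrogen, with two C=C double bonds.
The 6-membered ring has four sp³ carbons, so it is not fully conjugated — not aromatic (cyclohexene).
The 5-membered ring with one N–H is planar and fully conjugated; 2 ring double bonds (4 π electrons) plus a heteroatom lone pair (2) give 6 π electrons. That satisfies 4n+2 with n=1, so it is aromatic (pyrrole).
1 of the 2 rings is aromatic. Total: 1.

1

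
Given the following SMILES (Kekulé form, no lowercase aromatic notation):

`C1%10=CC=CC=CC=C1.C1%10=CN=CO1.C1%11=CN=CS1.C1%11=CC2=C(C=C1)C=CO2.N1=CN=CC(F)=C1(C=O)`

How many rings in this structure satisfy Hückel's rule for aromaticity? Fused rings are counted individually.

The SMILES encodes an eight-membered carbon ring with four alternating C=C double bonds; a five-membered ring with an oxygen at position 1 and a nitrogen at position 3 (in a C=N bond), with two double bonds; a five-membered ring with a sulfur at position 1 and a nitrogen at position 3 (in a C=N bond), with two double bonds; a six-membered carbon ring with three alternating C=C double bonds, fused to a five-membered ring containing one oxygen and two C=C double bonds; a six-membered ring with nitrogens at positions 1 and 3 and three alternating double bonds.
The 8-membered ring has only sp² ring atoms; a planar conformation would have a fully conjugated π system of 8 electrons. But 8 = 4(2), which is 4n not 4n+2, so it is not aromatic (cyclooctatetraene) — cyclooctatetraene distorts into a non-planar tub to avoid antiaromaticity.
The 5-membered ring with one oxygen and one =N– has a continuous p-orbital overlap around the ring; 2 ring double bonds (4 π electrons) plus a heteroatom lone pair (2) give 6 π electrons. That satisfies 4n+2 with n=1, so it is aromatic (oxazole).
The 5-membered ring with one sulfur and one =N– has a continuous p-orbital overlap around the ring; 2 ring double bonds (4 π electrons) plus a heteroatom lone pair (2) give 6 π electrons. 6 = 4(1)+2, so it is aromatic (thiazole).
The fused 6/5-membered bicyclic (with one oxygen) is a single π system with 9 sp² atoms and 10 π electrons from ring double bonds plus a heteroatom lone pair. 10 = 4(2)+2, so the system is aromatic and both rings count as aromatic (benzofuran).
The 6-membered ring with two nitrogens (1,3) is fully conjugated (every ring atom contributes a p orbital); 3 ring double bonds give 6 π electrons. 6 = 4(1)+2, so it is aromatic (pyrimidine).
5 of the 6 rings are aromatic. Total: 5.

5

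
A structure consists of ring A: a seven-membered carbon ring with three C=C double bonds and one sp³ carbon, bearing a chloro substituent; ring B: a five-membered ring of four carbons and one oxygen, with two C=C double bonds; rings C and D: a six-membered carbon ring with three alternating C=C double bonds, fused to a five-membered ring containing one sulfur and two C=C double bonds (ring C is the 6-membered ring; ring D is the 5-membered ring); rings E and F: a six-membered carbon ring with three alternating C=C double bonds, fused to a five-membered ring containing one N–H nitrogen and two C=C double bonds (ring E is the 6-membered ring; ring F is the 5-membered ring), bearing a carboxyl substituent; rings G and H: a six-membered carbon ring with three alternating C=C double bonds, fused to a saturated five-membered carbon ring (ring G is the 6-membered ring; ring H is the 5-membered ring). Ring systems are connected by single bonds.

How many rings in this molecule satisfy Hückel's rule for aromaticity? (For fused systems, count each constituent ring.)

Ring A has one sp³ carbon, so it is not fully conjugated — not aromatic (cycloheptatriene).
Ring B is fully conjugated (every ring atom contributes a p orbital); 2 ring double bonds (4 π electrons) plus a heteroatom lone pair (2) give 6 π electrons. 6 = 4(1)+2, so ring B is aromatic (furan).
Rings C and D form a fused bicyclic system (with one sulfur) with 9 sp² atoms and 10 π electrons from ring double bonds plus a heteroatom lone pair. 10 = 4(2)+2, so the system is aromatic and both rings count as aromatic (benzothiophene).
Rings E and F form a fused bicyclic system (with one N–H) with 9 sp² atoms and 10 π electrons from ring double bonds plus a heteroatom lone pair. 10 = 4(2)+2, so the system is aromatic and both rings count as aromatic (indole).
Ring G is planar and fully conjugated; 3 ring double bonds give 6 π electrons. Since 6 = 4n+2 (n=1), ring G is aromatic (benzene ring).
Ring H has three sp³ carbons, so it is not fully conjugated — not aromatic (cyclopentane ring).
Aromatic: B, C, D, E, F, G. Total: 6.

6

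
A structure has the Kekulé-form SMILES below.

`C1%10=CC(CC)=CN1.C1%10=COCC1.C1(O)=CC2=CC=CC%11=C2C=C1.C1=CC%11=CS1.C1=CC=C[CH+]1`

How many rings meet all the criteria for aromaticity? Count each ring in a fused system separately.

4

The SMILES encodes a five-membered ring of four carbons and one nitrogen bearing a hydrogen, with two C=C double bonds; a five-membered ring of four carbons and one oxygen, with one C=C double bond and two sp³ carbons; two fused six-membered carbon rings, each with three alternating C=C double bonds; a five-membered ring of four carbons and one sulfur, with two C=C double bonds; a five-membered all-carbon ring bearing a positive charge on one carbon, with two C=C double bonds.
The 5-membered ring with one N–H has a continuous p-orbital overlap around the ring; 2 ring double bonds (4 π electrons) plus a heteroatom lone pair (2) give 6 π electrons. 6 = 4(1)+2, so it is aromatic (pyrrole).
The 5-membered ring with one oxygen has two sp³ carbons, so it is not fully conjugated — not aromatic (2,3-dihydrofuran).
The fused 6/6-membered bicyclic is a single π system with 10 sp² atoms and 10 π electrons from ring double bonds. 10 = 4(2)+2, so the system is aromatic and both rings count as aromatic (naphthalene).
The 5-membered ring with one sulfur is planar and fully conjugated; 2 ring double bonds (4 π electrons) plus a heteroatom lone pair (2) give 6 π electrons. 6 = 4(1)+2, so it is aromatic (thiophene).
The 5-membered ring has only sp² ring atoms; a planar conformation would have a fully conjugated π system of 4 electrons. But 4 = 4(1), which is 4n not 4n+2, so it is not aromatic (cyclopentadienyl cation).
4 of the 6 rings are aromatic. Total: 4.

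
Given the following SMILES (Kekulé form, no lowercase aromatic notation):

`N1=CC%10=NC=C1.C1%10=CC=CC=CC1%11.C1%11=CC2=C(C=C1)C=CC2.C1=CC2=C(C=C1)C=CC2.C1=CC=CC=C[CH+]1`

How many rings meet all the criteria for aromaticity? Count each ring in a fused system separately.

4

The SMILES encodes a six-membered ring with nitrogens at positions 1 and 4 and three alternating double bonds; a seven-membered carbon ring with three C=C double bonds and one sp³ carbon; a six-membered carbon ring with three alternating C=C double bonds, fused to a five-membered carbon ring containing one C=C double bond and one sp³ carbon; a six-membered carbon ring with three alternating C=C double bonds, fused to a five-membered carbon ring containing one C=C double bond and one sp³ carbon; a seven-membered all-carbon ring bearing a positive charge on one carbon, with three C=C double bonds.
The 6-membered ring with two nitrogens (1,4) has a continuous p-orbital overlap around the ring; 3 ring double bonds give 6 π electrons. 6 = 4(1)+2, so it is aromatic (pyrazine).
The 7-membered ring has one sp³ carbon, so it is not fully conjugated — not aromatic (cycloheptatriene).
The 6-membered ring is planar and fully conjugated; 3 ring double bonds give 6 π electrons. That satisfies 4n+2 with n=1, so it is aromatic (benzene ring).
The 5-membered ring has one sp³ carbon, so it is not fully conjugated — not aromatic (cyclopentene ring).
The second 6-membered ring has a continuous p-orbital overlap around the ring; 3 ring double bonds give 6 π electrons. That satisfies 4n+2 with n=1, so it is aromatic (benzene ring).
The second 5-membered ring has one sp³ carbon, so it is not fully conjugated — not aromatic (cyclopentene ring).
The second 7-membered ring is planar and fully conjugated; 3 ring double bonds (6 π electrons) plus the carbocation's empty p orbital (0, but keeps the ring conjugated) give 6 π electrons. That satisfies 4n+2 with n=1, so it is aromatic (tropylium cation).
4 of the 7 rings are aromatic. Total: 4.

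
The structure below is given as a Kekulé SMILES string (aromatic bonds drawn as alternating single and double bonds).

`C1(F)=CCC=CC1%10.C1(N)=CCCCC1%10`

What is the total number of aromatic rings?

The SMILES encodes a six-membered carbon ring with two isolated C=C double bonds and two sp³ carbons; a six-membered carbon ring with one C=C double bond.
The 6-membered ring has two sp³ carbons, so it is not fully conjugated — not aromatic (1,4-cyclohexadiene).
The second 6-membered ring has four sp³ carbons, so it is not fully conjugated — not aromatic (cyclohexene).
None of the rings are aromatic. Total: 0.

0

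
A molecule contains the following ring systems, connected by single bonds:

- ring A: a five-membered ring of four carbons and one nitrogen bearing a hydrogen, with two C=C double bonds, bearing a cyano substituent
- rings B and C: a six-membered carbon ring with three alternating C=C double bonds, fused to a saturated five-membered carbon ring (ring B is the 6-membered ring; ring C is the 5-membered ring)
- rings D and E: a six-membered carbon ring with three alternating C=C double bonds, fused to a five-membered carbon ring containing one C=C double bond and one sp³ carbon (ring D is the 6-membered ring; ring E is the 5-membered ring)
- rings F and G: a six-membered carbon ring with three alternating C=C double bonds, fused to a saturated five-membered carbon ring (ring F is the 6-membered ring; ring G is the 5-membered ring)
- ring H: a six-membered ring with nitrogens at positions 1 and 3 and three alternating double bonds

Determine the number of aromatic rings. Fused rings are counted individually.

5

Ring A is planar and fully conjugated; 2 ring double bonds (4 π electrons) plus a heteroatom lone pair (2) give 6 π electrons. That satisfies 4n+2 with n=1, so ring A is aromatic (pyrrole).
Ring B is planar and fully conjugated; 3 ring double bonds give 6 π electrons. 6 = 4(1)+2, so ring B is aromatic (benzene ring).
Ring C has three sp³ carbons, so it is not fully conjugated — not aromatic (cyclopentane ring).
Ring D is planar and fully conjugated; 3 ring double bonds give 6 π electrons. That satisfies 4n+2 with n=1, so ring D is aromatic (benzene ring).
Ring E has one sp³ carbon, so it is not fully conjugated — not aromatic (cyclopentene ring).
Ring F is fully conjugated (every ring atom contributes a p orbital); 3 ring double bonds give 6 π electrons. Since 6 = 4n+2 (n=1), ring F is aromatic (benzene ring).
Ring G has three sp³ carbons, so it is not fully conjugated — not aromatic (cyclopentane ring).
Ring H has a continuous p-orbital overlap around the ring; 3 ring double bonds give 6 π electrons. That satisfies 4n+2 with n=1, so ring H is aromatic (pyrimidine).
Aromatic: A, B, D, F, H. Total: 5.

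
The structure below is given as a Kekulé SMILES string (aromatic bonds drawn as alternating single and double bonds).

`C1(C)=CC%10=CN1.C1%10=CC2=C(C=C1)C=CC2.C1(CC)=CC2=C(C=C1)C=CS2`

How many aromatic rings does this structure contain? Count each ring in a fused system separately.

4

The SMILES encodes a five-membered ring of four carbons and one nitrogen bearing a hydrogen, with two C=C double bonds; a six-membered carbon ring with three alternating C=C double bonds, fused to a five-membered carbon ring containing one C=C double bond and one sp³ carbon; a six-membered carbon ring with three alternating C=C double bonds, fused to a five-membered ring containing one sulfur and two C=C double bonds.
The 5-membered ring with one N–H is fully conjugated (every ring atom contributes a p orbital); 2 ring double bonds (4 π electrons) plus a heteroatom lone pair (2) give 6 π electrons. 6 = 4(1)+2, so it is aromatic (pyrrole).
The 6-membered ring is planar and fully conjugated; 3 ring double bonds give 6 π electrons. Since 6 = 4n+2 (n=1), it is aromatic (benzene ring).
The 5-membered ring has one sp³ carbon, so it is not fully conjugated — not aromatic (cyclopentene ring).
The fused 6/5-membered bicyclic (with one sulfur) is a single π system with 9 sp² atoms and 10 π electrons from ring double bonds plus a heteroatom lone pair. 10 = 4(2)+2, so the system is aromatic and both rings count as aromatic (benzothiophene).
4 of the 5 rings are aromatic. Total: 4.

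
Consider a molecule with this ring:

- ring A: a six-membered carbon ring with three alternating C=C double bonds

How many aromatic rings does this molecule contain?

1

Ring A is fully conjugated (every ring atom contributes a p orbital); 3 ring double bonds give 6 π electrons. 6 = 4(1)+2, so ring A is aromatic (benzene).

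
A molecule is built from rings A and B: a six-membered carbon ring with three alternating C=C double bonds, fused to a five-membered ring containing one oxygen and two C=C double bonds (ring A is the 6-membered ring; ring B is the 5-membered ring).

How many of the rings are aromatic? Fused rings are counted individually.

Rings A and B form a fused bicyclic system (with one oxygen) with 9 sp² atoms and 10 π electrons from ring double bonds plus a heteroatom lone pair. 10 = 4(2)+2, so the system is aromatic and both rings count as aromatic (benzofuran).
Aromatic: A, B. Total: 2.

2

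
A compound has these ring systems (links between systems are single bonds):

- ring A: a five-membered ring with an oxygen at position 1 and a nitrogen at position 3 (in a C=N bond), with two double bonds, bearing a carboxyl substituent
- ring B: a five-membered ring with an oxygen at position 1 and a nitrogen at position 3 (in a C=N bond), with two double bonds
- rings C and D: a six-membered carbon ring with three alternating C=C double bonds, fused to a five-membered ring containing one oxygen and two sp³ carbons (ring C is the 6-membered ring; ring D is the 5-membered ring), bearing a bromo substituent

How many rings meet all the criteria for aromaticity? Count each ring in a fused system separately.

3

Ring A has a continuous p-orbital overlap around the ring; 2 ring double bonds (4 π electrons) plus a heteroatom lone pair (2) give 6 π electrons. 6 = 4(1)+2, so ring A is aromatic (oxazole).
Ring B has a continuous p-orbital overlap around the ring; 2 ring double bonds (4 π electrons) plus a heteroatom lone pair (2) give 6 π electrons. Since 6 = 4n+2 (n=1), ring B is aromatic (oxazole).
Ring C is fully conjugated (every ring atom contributes a p orbital); 3 ring double bonds give 6 π electrons. That satisfies 4n+2 with n=1, so ring C is aromatic (benzene ring).
Ring D has two sp³ carbons, so it is not fully conjugated — not aromatic (oxolane ring).
Aromatic: A, B, C. Total: 3.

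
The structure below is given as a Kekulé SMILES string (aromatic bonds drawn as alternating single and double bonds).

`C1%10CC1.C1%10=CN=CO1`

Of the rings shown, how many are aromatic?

1

The SMILES encodes a three-membered saturated carbon ring; a five-membered ring with an oxygen at position 1 and a nitrogen at position 3 (in a C=N bond), with two double bonds.
The 3-membered ring has only sp³ atoms, so it is not fully conjugated — not aromatic (cyclopropane).
The 5-membered ring with one oxygen and one =N– has a continuous p-orbital overlap around the ring; 2 ring double bonds (4 π electrons) plus a heteroatom lone pair (2) give 6 π electrons. Since 6 = 4n+2 (n=1), it is aromatic (oxazole).
1 of the 2 rings is aromatic. Total: 1.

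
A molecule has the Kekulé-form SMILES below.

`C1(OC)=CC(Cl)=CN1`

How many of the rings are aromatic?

1

The SMILES encodes a five-membered ring of four carbons and one nitrogen bearing a hydrogen, with two C=C double bonds.
The 5-membered ring with one N–H has a continuous p-orbital overlap around the ring; 2 ring double bonds (4 π electrons) plus a heteroatom lone pair (2) give 6 π electrons. Since 6 = 4n+2 (n=1), it is aromatic (pyrrole).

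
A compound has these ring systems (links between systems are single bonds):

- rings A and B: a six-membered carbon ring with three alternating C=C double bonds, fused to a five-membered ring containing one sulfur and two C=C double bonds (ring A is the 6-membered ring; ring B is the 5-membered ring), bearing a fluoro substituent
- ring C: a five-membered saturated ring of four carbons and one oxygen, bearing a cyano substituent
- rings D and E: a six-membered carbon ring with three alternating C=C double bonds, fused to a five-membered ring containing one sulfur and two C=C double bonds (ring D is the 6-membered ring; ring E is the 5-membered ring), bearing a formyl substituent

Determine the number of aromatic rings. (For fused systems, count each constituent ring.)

Rings A and B form a fused bicyclic system (with one sulfur) with 9 sp² atoms and 10 π electrons from ring double bonds plus a heteroatom lone pair. 10 = 4(2)+2, so the system is aromatic and both rings count as aromatic (benzothiophene).
Ring C has only sp³ atoms, so it is not fully conjugated — not aromatic (tetrahydrofuran).
Rings D and E form a fused bicyclic system (with one sulfur) with 9 sp² atoms and 10 π electrons from ring double bonds plus a heteroatom lone pair. 10 = 4(2)+2, so the system is aromatic and both rings count as aromatic (benzothiophene).
Aromatic: A, B, D, E. Total: 4.

4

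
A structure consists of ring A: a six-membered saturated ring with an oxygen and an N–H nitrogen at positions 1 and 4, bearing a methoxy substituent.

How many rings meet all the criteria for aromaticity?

0

Ring A has only sp³ atoms, so it is not fully conjugated — not aromatic (morpholine).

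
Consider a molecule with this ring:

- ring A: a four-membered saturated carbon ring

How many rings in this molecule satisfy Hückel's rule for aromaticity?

0

Ring A has only sp³ atoms, so it is not fully conjugated — not aromatic (cyclobutane).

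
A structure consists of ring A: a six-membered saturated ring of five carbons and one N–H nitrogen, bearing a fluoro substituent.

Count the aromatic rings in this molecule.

0

Ring A has only sp³ atoms, so it is not fully conjugated — not aromatic (piperidine).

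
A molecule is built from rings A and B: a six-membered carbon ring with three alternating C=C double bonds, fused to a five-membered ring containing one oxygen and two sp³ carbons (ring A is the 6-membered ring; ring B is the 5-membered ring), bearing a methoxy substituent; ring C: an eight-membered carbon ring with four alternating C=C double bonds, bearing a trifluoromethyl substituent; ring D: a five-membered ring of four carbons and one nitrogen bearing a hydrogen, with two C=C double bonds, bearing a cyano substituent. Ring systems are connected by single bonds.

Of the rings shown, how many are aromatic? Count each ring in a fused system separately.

Ring A is fully conjugated (every ring atom contributes a p orbital); 3 ring double bonds give 6 π electrons. That satisfies 4n+2 with n=1, so ring A is aromatic (benzene ring).
Ring B has two sp³ carbons, so it is not fully conjugated — not aromatic (oxolane ring).
Ring C has only sp² ring atoms; a planar conformation would have a fully conjugated π system of 8 electrons. But 8 = 4(2), which is 4n not 4n+2, so ring C is not aromatic (cyclooctatetraene) — cyclooctatetraene distorts into a non-planar tub to avoid antiaromaticity.
Ring D is planar and fully conjugated; 2 ring double bonds (4 π electrons) plus a heteroatom lone pair (2) give 6 π electrons. Since 6 = 4n+2 (n=1), ring D is aromatic (pyrrole).
Aromatic: A, D. Total: 2.

2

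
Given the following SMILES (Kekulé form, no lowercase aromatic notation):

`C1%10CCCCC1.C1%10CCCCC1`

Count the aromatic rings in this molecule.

0

The SMILES encodes a six-membered saturated carbon ring; a six-membered saturated carbon ring.
The 6-membered ring has only sp³ atoms, so it is not fully conjugated — not aromatic (cyclohexane).
The second 6-membered ring has only sp³ atoms, so it is not fully conjugated — not aromatic (cyclohexane).
None of the rings are aromatic. Total: 0.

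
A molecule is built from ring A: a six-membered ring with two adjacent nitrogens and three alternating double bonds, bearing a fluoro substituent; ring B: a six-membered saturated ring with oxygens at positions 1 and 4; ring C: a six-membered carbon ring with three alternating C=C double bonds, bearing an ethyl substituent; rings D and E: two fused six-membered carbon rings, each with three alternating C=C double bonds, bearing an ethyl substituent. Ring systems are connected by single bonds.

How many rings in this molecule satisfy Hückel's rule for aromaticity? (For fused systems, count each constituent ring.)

4

Ring A is planar and fully conjugated; 3 ring double bonds give 6 π electrons. That satisfies 4n+2 with n=1, so ring A is aromatic (pyridazine).
Ring B has only sp³ atoms, so it is not fully conjugated — not aromatic (1,4-dioxane).
Ring C is fully conjugated (every ring atom contributes a p orbital); 3 ring double bonds give 6 π electrons. Since 6 = 4n+2 (n=1), ring C is aromatic (benzene).
Rings D and E form a fused bicyclic system with 10 sp² atoms and 10 π electrons from ring double bonds. 10 = 4(2)+2, so the system is aromatic and both rings count as aromatic (naphthalene).
Aromatic: A, C, D, E. Total: 4.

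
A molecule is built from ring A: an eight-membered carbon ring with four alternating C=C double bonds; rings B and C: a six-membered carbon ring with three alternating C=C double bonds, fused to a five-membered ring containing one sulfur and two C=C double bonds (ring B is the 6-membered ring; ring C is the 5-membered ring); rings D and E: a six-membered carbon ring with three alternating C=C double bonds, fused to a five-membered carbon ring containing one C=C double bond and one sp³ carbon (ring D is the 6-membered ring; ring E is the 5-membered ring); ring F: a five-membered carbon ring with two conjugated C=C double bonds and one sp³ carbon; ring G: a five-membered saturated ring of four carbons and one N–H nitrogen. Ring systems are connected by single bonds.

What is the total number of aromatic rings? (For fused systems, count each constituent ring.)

Ring A has only sp² ring atoms; a planar conformation would have a fully conjugated π system of 8 electrons. But 8 = 4(2), which is 4n not 4n+2, so ring A is not aromatic (cyclooctatetraene) — cyclooctatetraene distorts into a non-planar tub to avoid antiaromaticity.
Rings B and C form a fused bicyclic system (with one sulfur) with 9 sp² atoms and 10 π electrons from ring double bonds plus a heteroatom lone pair. 10 = 4(2)+2, so the system is aromatic and both rings count as aromatic (benzothiophene).
Ring D is planar and fully conjugated; 3 ring double bonds give 6 π electrons. 6 = 4(1)+2, so ring D is aromatic (benzene ring).
Ring E has one sp³ carbon, so it is not fully conjugated — not aromatic (cyclopentene ring).
Ring F has one sp³ carbon, so it is not fully conjugated — not aromatic (cyclopentadiene).
Ring G has only sp³ atoms, so it is not fully conjugated — not aromatic (pyrrolidine).
Aromatic: B, C, D. Total: 3.

3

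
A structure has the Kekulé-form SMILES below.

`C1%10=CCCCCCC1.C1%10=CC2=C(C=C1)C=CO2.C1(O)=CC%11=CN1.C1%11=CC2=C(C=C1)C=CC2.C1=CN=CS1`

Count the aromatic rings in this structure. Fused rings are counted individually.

5

The SMILES encodes an eight-membered carbon ring with one C=C double bond; a six-membered carbon ring with three alternating C=C double bonds, fused to a five-membered ring containing one oxygen and two C=C double bonds; a five-membered ring of four carbons and one nitrogen bearing a hydrogen, with two C=C double bonds; a six-membered carbon ring with three alternating C=C double bonds, fused to a five-membered carbon ring containing one C=C double bond and one sp³ carbon; a five-membered ring with a sulfur at position 1 and a nitrogen at position 3 (in a C=N bond), with two double bonds.
The 8-membered ring has six sp³ carbons, so it is not fully conjugated — not aromatic (cyclooctene).
The fused 6/5-membered bicyclic (with one oxygen) is a single π system with 9 sp² atoms and 10 π electrons from ring double bonds plus a heteroatom lone pair. 10 = 4(2)+2, so the system is aromatic and both rings count as aromatic (benzofuran).
The 5-membered ring with one N–H has a continuous p-orbital overlap around the ring; 2 ring double bonds (4 π electrons) plus a heteroatom lone pair (2) give 6 π electrons. 6 = 4(1)+2, so it is aromatic (pyrrole).
The 6-membered ring is fully conjugated (every ring atom contributes a p orbital); 3 ring double bonds give 6 π electrons. 6 = 4(1)+2, so it is aromatic (benzene ring).
The 5-membered ring has one sp³ carbon, so it is not fully conjugated — not aromatic (cyclopentene ring).
The 5-membered ring with one sulfur and one =N– is planar and fully conjugated; 2 ring double bonds (4 π electrons) plus a heteroatom lone pair (2) give 6 π electrons. That satisfies 4n+2 with n=1, so it is aromatic (thiazole).
5 of the 7 rings are aromatic. Total: 5.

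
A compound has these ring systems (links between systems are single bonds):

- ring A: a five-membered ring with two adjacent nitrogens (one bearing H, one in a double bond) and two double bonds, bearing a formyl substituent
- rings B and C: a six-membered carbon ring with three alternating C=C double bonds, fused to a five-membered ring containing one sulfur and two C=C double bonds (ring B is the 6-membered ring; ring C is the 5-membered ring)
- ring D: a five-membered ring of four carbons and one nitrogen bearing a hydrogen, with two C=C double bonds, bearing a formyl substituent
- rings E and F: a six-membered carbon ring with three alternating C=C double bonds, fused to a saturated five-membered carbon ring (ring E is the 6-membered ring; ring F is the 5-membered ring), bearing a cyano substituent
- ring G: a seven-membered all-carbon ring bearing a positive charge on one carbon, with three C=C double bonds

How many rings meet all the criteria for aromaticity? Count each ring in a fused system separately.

Ring A is planar and fully conjugated; 2 ring double bonds (4 π electrons) plus a heteroatom lone pair (2) give 6 π electrons. Since 6 = 4n+2 (n=1), ring A is aromatic (pyrazole).
Rings B and C form a fused bicyclic system (with one sulfur) with 9 sp² atoms and 10 π electrons from ring double bonds plus a heteroatom lone pair. 10 = 4(2)+2, so the system is aromatic and both rings count as aromatic (benzothiophene).
Ring D is planar and fully conjugated; 2 ring double bonds (4 π electrons) plus a heteroatom lone pair (2) give 6 π electrons. Since 6 = 4n+2 (n=1), ring D is aromatic (pyrrole).
Ring E is planar and fully conjugated; 3 ring double bonds give 6 π electrons. That satisfies 4n+2 with n=1, so ring E is aromatic (benzene ring).
Ring F has three sp³ carbons, so it is not fully conjugated — not aromatic (cyclopentane ring).
Ring G is fully conjugated (every ring atom contributes a p orbital); 3 ring double bonds (6 π electrons) plus the carbocation's empty p orbital (0, but keeps the ring conjugated) give 6 π electrons. That satisfies 4n+2 with n=1, so ring G is aromatic (tropylium cation).
Aromatic: A, B, C, D, E, G. Total: 6.

6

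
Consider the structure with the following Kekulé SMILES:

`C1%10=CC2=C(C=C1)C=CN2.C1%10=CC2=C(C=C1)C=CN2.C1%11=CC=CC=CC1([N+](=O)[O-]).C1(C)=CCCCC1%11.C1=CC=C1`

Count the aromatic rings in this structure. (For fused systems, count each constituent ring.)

4

The SMILES encodes a six-membered carbon ring with three alternating C=C double bonds, fused to a five-membered ring containing one N–H nitrogen and two C=C double bonds; a six-membered carbon ring with three alternating C=C double bonds, fused to a five-membered ring containing one N–H nitrogen and two C=C double bonds; a seven-membered carbon ring with three C=C double bonds and one sp³ carbon; a six-membered carbon ring with one C=C double bond; a four-membered carbon ring with two alternating C=C double bonds.
The fused 6/5-membered bicyclic (with one N–H) is a single π system with 9 sp² atoms and 10 π electrons from ring double bonds plus a heteroatom lone pair. 10 = 4(2)+2, so the system is aromatic and both rings count as aromatic (indole).
The fused 6/5-membered bicyclic (with one N–H) is a single π system with 9 sp² atoms and 10 π electrons from ring double bonds plus a heteroatom lone pair. 10 = 4(2)+2, so the system is aromatic and both rings count as aromatic (indole).
The 7-membered ring has one sp³ carbon, so it is not fully conjugated — not aromatic (cycloheptatriene).
The 6-membered ring has four sp³ carbons, so it is not fully conjugated — not aromatic (cyclohexene).
The 4-membered ring has only sp² ring atoms; a planar conformation would have a fully conjugated π system of 4 electrons. But 4 = 4(1), which is 4n not 4n+2, so it is not aromatic (cyclobutadiene) — cyclobutadiene is antiaromatic and distorts to a rectangle.
4 of the 7 rings are aromatic. Total: 4.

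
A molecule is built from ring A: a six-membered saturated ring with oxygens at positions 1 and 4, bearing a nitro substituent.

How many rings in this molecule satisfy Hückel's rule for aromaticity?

0

Ring A has only sp³ atoms, so it is not fully conjugated — not aromatic (1,4-dioxane).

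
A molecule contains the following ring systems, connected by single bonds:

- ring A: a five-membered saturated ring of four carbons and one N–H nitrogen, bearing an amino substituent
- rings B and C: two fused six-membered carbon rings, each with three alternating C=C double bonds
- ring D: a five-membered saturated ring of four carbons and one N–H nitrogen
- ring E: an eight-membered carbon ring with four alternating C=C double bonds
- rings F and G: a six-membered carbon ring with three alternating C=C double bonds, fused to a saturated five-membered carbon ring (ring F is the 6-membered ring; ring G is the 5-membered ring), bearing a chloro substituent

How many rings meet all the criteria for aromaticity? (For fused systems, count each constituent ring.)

Ring A has only sp³ atoms, so it is not fully conjugated — not aromatic (pyrrolidine).
Rings B and C form a fused bicyclic system with 10 sp² atoms and 10 π electrons from ring double bonds. 10 = 4(2)+2, so the system is aromatic and both rings count as aromatic (naphthalene).
Ring D has only sp³ atoms, so it is not fully conjugated — not aromatic (pyrrolidine).
Ring E has only sp² ring atoms; a planar conformation would have a fully conjugated π system of 8 electrons. But 8 = 4(2), which is 4n not 4n+2, so ring E is not aromatic (cyclooctatetraene) — cyclooctatetraene distorts into a non-planar tub to avoid antiaromaticity.
Ring F is fully conjugated (every ring atom contributes a p orbital); 3 ring double bonds give 6 π electrons. 6 = 4(1)+2, so ring F is aromatic (benzene ring).
Ring G has three sp³ carbons, so it is not fully conjugated — not aromatic (cyclopentane ring).
Aromatic: B, C, F. Total: 3.

3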